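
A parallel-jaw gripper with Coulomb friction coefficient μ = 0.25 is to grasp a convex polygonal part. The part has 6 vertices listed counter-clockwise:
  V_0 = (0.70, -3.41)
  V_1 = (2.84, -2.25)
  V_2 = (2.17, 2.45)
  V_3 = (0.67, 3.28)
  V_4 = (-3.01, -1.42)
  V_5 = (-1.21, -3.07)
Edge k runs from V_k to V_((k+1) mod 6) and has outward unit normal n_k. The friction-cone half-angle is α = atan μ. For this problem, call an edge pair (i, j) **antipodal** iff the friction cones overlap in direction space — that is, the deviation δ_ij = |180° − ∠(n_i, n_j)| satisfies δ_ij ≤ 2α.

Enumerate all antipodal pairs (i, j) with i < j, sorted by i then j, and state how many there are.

count = 3; pairs: (0,3), (2,4), (2,5)

α = atan 0.25 = 14.04°;  2α = 28.07°
n_0 = (+0.4765, -0.8791)
n_1 = (+0.9900, +0.1411)
n_2 = (+0.4842, +0.8750)
n_3 = (-0.7874, +0.6165)
n_4 = (-0.6757, -0.7372)
n_5 = (-0.1753, -0.9845)
  (0,1): δ = 110.35°  ·
  (0,2): δ = 57.42°  ·
  (0,3): δ = 23.48°  ✓
  (0,4): δ = 109.03°  ·
  (0,5): δ = 141.45°  ·
  (1,2): δ = 127.07°  ·
  (1,3): δ = 46.17°  ·
  (1,4): δ = 39.38°  ·
  (1,5): δ = 71.79°  ·
  (2,3): δ = 99.10°  ·
  (2,4): δ = 13.55°  ✓
  (2,5): δ = 18.86°  ✓
  (3,4): δ = 94.45°  ·
  (3,5): δ = 62.03°  ·
  (4,5): δ = 147.58°  ·
antipodal pairs: 3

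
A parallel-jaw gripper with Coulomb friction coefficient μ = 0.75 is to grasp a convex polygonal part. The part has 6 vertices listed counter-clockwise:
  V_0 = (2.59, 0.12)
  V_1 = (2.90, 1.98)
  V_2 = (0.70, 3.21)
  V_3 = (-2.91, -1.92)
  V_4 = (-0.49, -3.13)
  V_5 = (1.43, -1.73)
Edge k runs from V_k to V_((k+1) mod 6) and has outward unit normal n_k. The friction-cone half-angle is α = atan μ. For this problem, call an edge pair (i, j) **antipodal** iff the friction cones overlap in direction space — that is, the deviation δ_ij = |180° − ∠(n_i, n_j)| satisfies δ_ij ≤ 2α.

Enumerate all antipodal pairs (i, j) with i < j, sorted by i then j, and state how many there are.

count = 6; pairs: (0,2), (0,3), (1,3), (1,4), (2,4), (2,5)

α = atan 0.75 = 36.87°;  2α = 73.74°
n_0 = (+0.9864, -0.1644)
n_1 = (+0.4880, +0.8728)
n_2 = (-0.8178, +0.5755)
n_3 = (-0.4472, -0.8944)
n_4 = (+0.5892, -0.8080)
n_5 = (+0.8472, -0.5312)
  (0,1): δ = 109.75°  ·
  (0,2): δ = 25.67°  ✓
  (0,3): δ = 72.90°  ✓
  (0,4): δ = 135.56°  ·
  (0,5): δ = 157.37°  ·
  (1,2): δ = 95.93°  ·
  (1,3): δ = 2.64°  ✓
  (1,4): δ = 65.31°  ✓
  (1,5): δ = 87.12°  ·
  (2,3): δ = 81.43°  ·
  (2,4): δ = 18.77°  ✓
  (2,5): δ = 3.05°  ✓
  (3,4): δ = 117.34°  ·
  (3,5): δ = 95.52°  ·
  (4,5): δ = 158.19°  ·
antipodal pairs: 6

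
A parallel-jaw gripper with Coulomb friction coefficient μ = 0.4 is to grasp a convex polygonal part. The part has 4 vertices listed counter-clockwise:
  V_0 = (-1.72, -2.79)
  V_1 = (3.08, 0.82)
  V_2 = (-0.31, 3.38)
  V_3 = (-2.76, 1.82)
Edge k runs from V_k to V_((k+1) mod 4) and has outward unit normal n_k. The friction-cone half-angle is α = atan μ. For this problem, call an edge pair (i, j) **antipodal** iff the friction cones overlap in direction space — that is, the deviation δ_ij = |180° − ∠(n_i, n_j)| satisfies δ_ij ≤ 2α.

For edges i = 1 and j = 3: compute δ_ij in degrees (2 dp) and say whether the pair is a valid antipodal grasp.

α = atan 0.4 = 21.80°;  2α = 43.60°
edge 1: e_1 = (-3.39, +2.56);  n_1 = (+0.6026, +0.7980)
edge 3: e_3 = (+1.04, -4.61);  n_3 = (-0.9755, -0.2201)
∠(n_1, n_3) = 139.77°
δ = |180° − 139.77°| = 40.23°
40.23° ≤ 2α = 43.60°  →  valid

δ = 40.23°, valid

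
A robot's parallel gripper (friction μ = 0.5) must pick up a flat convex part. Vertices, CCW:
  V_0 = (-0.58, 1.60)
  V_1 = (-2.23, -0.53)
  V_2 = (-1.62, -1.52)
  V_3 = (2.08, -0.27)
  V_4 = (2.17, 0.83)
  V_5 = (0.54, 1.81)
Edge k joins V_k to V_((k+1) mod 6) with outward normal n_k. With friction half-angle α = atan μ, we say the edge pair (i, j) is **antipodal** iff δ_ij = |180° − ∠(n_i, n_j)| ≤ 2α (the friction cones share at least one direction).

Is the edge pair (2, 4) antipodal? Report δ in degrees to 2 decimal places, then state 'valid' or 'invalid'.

δ = 49.68°, valid

α = atan 0.5 = 26.57°;  2α = 53.13°
edge 2: e_2 = (+3.70, +1.25);  n_2 = (+0.3201, -0.9474)
edge 4: e_4 = (-1.63, +0.98);  n_4 = (+0.5153, +0.8570)
∠(n_2, n_4) = 130.32°
δ = |180° − 130.32°| = 49.68°
49.68° ≤ 2α = 53.13°  →  valid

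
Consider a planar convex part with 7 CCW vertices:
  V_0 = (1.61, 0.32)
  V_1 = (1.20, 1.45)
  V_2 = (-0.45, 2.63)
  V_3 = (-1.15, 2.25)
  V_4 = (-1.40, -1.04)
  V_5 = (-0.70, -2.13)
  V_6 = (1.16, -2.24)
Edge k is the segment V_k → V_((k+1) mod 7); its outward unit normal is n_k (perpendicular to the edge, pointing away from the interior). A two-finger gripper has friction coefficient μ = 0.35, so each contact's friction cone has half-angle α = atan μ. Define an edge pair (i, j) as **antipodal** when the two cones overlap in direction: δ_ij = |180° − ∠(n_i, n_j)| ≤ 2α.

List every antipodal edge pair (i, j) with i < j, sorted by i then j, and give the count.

count = 6; pairs: (0,3), (0,4), (1,4), (1,5), (2,5), (3,6)

α = atan 0.35 = 19.29°;  2α = 38.58°
n_0 = (+0.9400, +0.3411)
n_1 = (+0.5817, +0.8134)
n_2 = (-0.4771, +0.8789)
n_3 = (-0.9971, +0.0758)
n_4 = (-0.8414, -0.5404)
n_5 = (-0.0590, -0.9983)
n_6 = (+0.9849, -0.1731)
  (0,1): δ = 145.51°  ·
  (0,2): δ = 81.45°  ·
  (0,3): δ = 24.29°  ✓
  (0,4): δ = 12.77°  ✓
  (0,5): δ = 66.67°  ·
  (0,6): δ = 150.09°  ·
  (1,2): δ = 115.93°  ·
  (1,3): δ = 58.77°  ·
  (1,4): δ = 21.72°  ✓
  (1,5): δ = 32.19°  ✓
  (1,6): δ = 115.60°  ·
  (2,3): δ = 122.84°  ·
  (2,4): δ = 85.79°  ·
  (2,5): δ = 31.88°  ✓
  (2,6): δ = 51.53°  ·
  (3,4): δ = 142.95°  ·
  (3,5): δ = 89.04°  ·
  (3,6): δ = 5.62°  ✓
  (4,5): δ = 126.09°  ·
  (4,6): δ = 42.68°  ·
  (5,6): δ = 96.59°  ·
antipodal pairs: 6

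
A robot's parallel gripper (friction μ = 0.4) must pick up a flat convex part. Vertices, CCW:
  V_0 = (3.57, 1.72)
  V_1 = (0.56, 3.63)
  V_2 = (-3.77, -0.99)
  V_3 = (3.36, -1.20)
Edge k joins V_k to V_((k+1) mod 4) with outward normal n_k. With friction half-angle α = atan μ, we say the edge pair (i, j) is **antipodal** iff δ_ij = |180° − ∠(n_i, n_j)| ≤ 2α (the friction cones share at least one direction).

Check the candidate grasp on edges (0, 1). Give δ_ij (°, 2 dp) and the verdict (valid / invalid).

α = atan 0.4 = 21.80°;  2α = 43.60°
edge 0: e_0 = (-3.01, +1.91);  n_0 = (+0.5358, +0.8444)
edge 1: e_1 = (-4.33, -4.62);  n_1 = (-0.7296, +0.6838)
∠(n_0, n_1) = 79.25°
δ = |180° − 79.25°| = 100.75°
100.75° > 2α = 43.60°  →  invalid

δ = 100.75°, invalid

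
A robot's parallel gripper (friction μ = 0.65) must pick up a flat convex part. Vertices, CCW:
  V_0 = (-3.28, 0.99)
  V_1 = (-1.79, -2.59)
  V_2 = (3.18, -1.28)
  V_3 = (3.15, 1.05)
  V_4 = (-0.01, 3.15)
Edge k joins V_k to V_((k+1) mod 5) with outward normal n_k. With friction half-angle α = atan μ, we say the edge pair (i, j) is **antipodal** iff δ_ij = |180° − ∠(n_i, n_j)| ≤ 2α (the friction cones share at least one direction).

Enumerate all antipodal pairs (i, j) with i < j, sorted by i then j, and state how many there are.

count = 5; pairs: (0,2), (0,3), (1,3), (1,4), (2,4)

α = atan 0.65 = 33.02°;  2α = 66.05°
n_0 = (-0.9232, -0.3842)
n_1 = (+0.2549, -0.9670)
n_2 = (+0.9999, +0.0129)
n_3 = (+0.5535, +0.8329)
n_4 = (-0.5512, +0.8344)
  (0,1): δ = 97.83°  ·
  (0,2): δ = 21.86°  ✓
  (0,3): δ = 33.80°  ✓
  (0,4): δ = 100.85°  ·
  (1,2): δ = 104.03°  ·
  (1,3): δ = 48.37°  ✓
  (1,4): δ = 18.68°  ✓
  (2,3): δ = 124.34°  ·
  (2,4): δ = 57.29°  ✓
  (3,4): δ = 112.95°  ·
antipodal pairs: 5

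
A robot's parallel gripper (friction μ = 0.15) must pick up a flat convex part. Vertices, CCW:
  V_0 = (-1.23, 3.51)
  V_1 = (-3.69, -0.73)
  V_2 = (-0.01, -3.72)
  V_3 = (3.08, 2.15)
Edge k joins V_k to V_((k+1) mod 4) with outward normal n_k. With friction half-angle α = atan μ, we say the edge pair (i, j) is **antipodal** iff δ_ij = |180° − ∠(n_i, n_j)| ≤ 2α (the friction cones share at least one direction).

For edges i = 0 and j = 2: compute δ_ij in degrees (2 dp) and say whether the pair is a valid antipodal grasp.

δ = 2.36°, valid

α = atan 0.15 = 8.53°;  2α = 17.06°
edge 0: e_0 = (-2.46, -4.24);  n_0 = (-0.8650, +0.5018)
edge 2: e_2 = (+3.09, +5.87);  n_2 = (+0.8849, -0.4658)
∠(n_0, n_2) = 177.64°
δ = |180° − 177.64°| = 2.36°
2.36° ≤ 2α = 17.06°  →  valid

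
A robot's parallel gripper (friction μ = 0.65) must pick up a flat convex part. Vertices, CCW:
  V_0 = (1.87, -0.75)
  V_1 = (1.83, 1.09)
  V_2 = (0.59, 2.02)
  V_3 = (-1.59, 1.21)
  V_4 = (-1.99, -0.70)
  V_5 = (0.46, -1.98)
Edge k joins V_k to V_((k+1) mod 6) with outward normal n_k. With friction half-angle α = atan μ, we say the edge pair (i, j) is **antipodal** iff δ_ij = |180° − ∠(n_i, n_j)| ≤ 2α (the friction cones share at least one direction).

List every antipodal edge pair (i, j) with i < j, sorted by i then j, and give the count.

α = atan 0.65 = 33.02°;  2α = 66.05°
n_0 = (+0.9998, +0.0217)
n_1 = (+0.6000, +0.8000)
n_2 = (-0.3483, +0.9374)
n_3 = (-0.9788, +0.2050)
n_4 = (-0.4631, -0.8863)
n_5 = (+0.6574, -0.7536)
  (0,1): δ = 128.12°  ·
  (0,2): δ = 70.86°  ·
  (0,3): δ = 13.07°  ✓
  (0,4): δ = 61.17°  ✓
  (0,5): δ = 129.85°  ·
  (1,2): δ = 122.75°  ·
  (1,3): δ = 64.96°  ✓
  (1,4): δ = 9.29°  ✓
  (1,5): δ = 77.97°  ·
  (2,3): δ = 122.21°  ·
  (2,4): δ = 47.97°  ✓
  (2,5): δ = 20.72°  ✓
  (3,4): δ = 105.76°  ·
  (3,5): δ = 37.07°  ✓
  (4,5): δ = 111.32°  ·
antipodal pairs: 7

count = 7; pairs: (0,3), (0,4), (1,3), (1,4), (2,4), (2,5), (3,5)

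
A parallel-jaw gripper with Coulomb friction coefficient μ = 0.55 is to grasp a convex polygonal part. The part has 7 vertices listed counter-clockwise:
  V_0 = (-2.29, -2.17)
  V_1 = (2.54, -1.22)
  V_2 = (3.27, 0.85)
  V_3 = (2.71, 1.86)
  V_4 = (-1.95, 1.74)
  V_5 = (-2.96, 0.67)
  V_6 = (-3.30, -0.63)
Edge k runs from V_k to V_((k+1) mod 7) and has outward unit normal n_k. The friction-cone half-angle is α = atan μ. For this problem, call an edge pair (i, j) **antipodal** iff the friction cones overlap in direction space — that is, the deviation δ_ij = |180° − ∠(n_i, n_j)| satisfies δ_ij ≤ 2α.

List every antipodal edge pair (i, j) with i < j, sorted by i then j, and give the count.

count = 7; pairs: (0,3), (0,4), (1,4), (1,5), (1,6), (2,5), (2,6)

α = atan 0.55 = 28.81°;  2α = 57.62°
n_0 = (+0.1930, -0.9812)
n_1 = (+0.9431, -0.3326)
n_2 = (+0.8746, +0.4849)
n_3 = (-0.0257, +0.9997)
n_4 = (-0.7272, +0.6864)
n_5 = (-0.9675, +0.2530)
n_6 = (-0.8362, -0.5484)
  (0,1): δ = 120.55°  ·
  (0,2): δ = 72.12°  ·
  (0,3): δ = 9.65°  ✓
  (0,4): δ = 35.52°  ✓
  (0,5): δ = 64.22°  ·
  (0,6): δ = 112.13°  ·
  (1,2): δ = 131.57°  ·
  (1,3): δ = 69.10°  ·
  (1,4): δ = 23.92°  ✓
  (1,5): δ = 4.77°  ✓
  (1,6): δ = 52.68°  ✓
  (2,3): δ = 117.53°  ·
  (2,4): δ = 72.35°  ·
  (2,5): δ = 43.66°  ✓
  (2,6): δ = 4.25°  ✓
  (3,4): δ = 134.82°  ·
  (3,5): δ = 106.13°  ·
  (3,6): δ = 58.22°  ·
  (4,5): δ = 151.31°  ·
  (4,6): δ = 103.39°  ·
  (5,6): δ = 132.08°  ·
antipodal pairs: 7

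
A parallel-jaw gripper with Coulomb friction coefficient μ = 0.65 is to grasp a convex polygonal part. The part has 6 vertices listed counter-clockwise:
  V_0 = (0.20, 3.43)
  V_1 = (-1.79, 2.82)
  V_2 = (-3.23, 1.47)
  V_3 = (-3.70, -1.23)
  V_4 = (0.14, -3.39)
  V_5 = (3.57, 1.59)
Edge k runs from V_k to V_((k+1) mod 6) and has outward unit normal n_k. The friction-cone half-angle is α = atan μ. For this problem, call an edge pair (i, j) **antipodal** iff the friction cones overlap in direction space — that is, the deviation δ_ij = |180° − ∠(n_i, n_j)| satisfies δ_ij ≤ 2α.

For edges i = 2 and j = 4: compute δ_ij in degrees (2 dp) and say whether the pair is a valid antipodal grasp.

α = atan 0.65 = 33.02°;  2α = 66.05°
edge 2: e_2 = (-0.47, -2.70);  n_2 = (-0.9852, +0.1715)
edge 4: e_4 = (+3.43, +4.98);  n_4 = (+0.8236, -0.5672)
∠(n_2, n_4) = 155.32°
δ = |180° − 155.32°| = 24.68°
24.68° ≤ 2α = 66.05°  →  valid

δ = 24.68°, valid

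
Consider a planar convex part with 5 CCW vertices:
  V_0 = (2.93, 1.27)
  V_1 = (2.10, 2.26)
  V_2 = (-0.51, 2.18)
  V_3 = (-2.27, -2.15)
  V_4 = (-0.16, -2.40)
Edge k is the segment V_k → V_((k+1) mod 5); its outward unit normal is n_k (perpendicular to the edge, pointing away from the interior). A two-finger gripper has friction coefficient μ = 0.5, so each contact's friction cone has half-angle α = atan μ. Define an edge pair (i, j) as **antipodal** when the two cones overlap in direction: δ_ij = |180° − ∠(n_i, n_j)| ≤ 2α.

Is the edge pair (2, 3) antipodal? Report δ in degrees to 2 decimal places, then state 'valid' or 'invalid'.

δ = 74.64°, invalid

α = atan 0.5 = 26.57°;  2α = 53.13°
edge 2: e_2 = (-1.76, -4.33);  n_2 = (-0.9264, +0.3765)
edge 3: e_3 = (+2.11, -0.25);  n_3 = (-0.1177, -0.9931)
∠(n_2, n_3) = 105.36°
δ = |180° − 105.36°| = 74.64°
74.64° > 2α = 53.13°  →  invalid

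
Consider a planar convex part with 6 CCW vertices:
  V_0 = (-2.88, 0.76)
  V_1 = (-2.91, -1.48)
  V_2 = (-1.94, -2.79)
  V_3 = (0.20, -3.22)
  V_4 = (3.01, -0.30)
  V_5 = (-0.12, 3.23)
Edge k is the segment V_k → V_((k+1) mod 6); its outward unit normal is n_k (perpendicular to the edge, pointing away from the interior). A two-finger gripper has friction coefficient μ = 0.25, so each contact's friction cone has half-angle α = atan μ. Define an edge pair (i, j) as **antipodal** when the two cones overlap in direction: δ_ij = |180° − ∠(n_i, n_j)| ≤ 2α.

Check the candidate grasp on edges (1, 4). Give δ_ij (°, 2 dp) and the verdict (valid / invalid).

δ = 5.04°, valid

α = atan 0.25 = 14.04°;  2α = 28.07°
edge 1: e_1 = (+0.97, -1.31);  n_1 = (-0.8037, -0.5951)
edge 4: e_4 = (-3.13, +3.53);  n_4 = (+0.7482, +0.6634)
∠(n_1, n_4) = 174.96°
δ = |180° − 174.96°| = 5.04°
5.04° ≤ 2α = 28.07°  →  valid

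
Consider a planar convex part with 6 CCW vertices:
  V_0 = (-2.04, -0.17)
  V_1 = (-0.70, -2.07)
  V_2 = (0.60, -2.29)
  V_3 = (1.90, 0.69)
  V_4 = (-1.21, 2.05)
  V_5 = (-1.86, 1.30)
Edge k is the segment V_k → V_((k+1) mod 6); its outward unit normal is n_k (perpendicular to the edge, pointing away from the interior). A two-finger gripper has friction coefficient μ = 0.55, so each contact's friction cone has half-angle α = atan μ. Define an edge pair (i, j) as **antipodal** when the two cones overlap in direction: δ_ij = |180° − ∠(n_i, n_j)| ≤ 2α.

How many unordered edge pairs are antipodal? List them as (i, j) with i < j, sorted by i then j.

α = atan 0.55 = 28.81°;  2α = 57.62°
n_0 = (-0.8172, -0.5763)
n_1 = (-0.1669, -0.9860)
n_2 = (+0.9166, -0.3999)
n_3 = (+0.4007, +0.9162)
n_4 = (-0.7557, +0.6549)
n_5 = (-0.9926, +0.1215)
  (0,1): δ = 134.80°  ·
  (0,2): δ = 58.76°  ·
  (0,3): δ = 31.19°  ✓
  (0,4): δ = 103.89°  ·
  (0,5): δ = 137.83°  ·
  (1,2): δ = 103.96°  ·
  (1,3): δ = 14.01°  ✓
  (1,4): δ = 58.69°  ·
  (1,5): δ = 92.62°  ·
  (2,3): δ = 90.05°  ·
  (2,4): δ = 17.35°  ✓
  (2,5): δ = 16.59°  ✓
  (3,4): δ = 107.29°  ·
  (3,5): δ = 73.36°  ·
  (4,5): δ = 146.07°  ·
antipodal pairs: 4

count = 4; pairs: (0,3), (1,3), (2,4), (2,5)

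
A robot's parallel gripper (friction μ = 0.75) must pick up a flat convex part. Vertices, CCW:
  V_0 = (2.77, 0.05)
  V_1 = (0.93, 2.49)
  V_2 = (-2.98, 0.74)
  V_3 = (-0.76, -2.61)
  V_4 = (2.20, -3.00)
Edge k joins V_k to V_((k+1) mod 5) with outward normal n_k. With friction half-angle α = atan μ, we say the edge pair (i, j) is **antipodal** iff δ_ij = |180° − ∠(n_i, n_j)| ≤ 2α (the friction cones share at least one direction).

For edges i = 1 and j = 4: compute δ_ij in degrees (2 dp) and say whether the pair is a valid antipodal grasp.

δ = 55.30°, valid

α = atan 0.75 = 36.87°;  2α = 73.74°
edge 1: e_1 = (-3.91, -1.75);  n_1 = (-0.4085, +0.9127)
edge 4: e_4 = (+0.57, +3.05);  n_4 = (+0.9830, -0.1837)
∠(n_1, n_4) = 124.70°
δ = |180° − 124.70°| = 55.30°
55.30° ≤ 2α = 73.74°  →  valid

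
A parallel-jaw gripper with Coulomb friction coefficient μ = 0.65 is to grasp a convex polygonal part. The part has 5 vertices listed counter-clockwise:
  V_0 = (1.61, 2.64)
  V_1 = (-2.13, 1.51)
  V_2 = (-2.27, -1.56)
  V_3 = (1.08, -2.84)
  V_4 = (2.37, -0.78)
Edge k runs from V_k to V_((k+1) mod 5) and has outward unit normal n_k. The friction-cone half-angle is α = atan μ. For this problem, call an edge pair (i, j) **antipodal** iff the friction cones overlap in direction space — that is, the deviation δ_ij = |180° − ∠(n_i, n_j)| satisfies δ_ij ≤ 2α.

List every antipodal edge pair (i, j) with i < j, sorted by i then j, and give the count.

count = 5; pairs: (0,2), (0,3), (1,3), (1,4), (2,4)

α = atan 0.65 = 33.02°;  2α = 66.05°
n_0 = (-0.2892, +0.9573)
n_1 = (-0.9990, +0.0456)
n_2 = (-0.3569, -0.9341)
n_3 = (+0.8475, -0.5307)
n_4 = (+0.9762, +0.2169)
  (0,1): δ = 109.42°  ·
  (0,2): δ = 37.72°  ✓
  (0,3): δ = 41.13°  ✓
  (0,4): δ = 85.72°  ·
  (1,2): δ = 108.30°  ·
  (1,3): δ = 29.44°  ✓
  (1,4): δ = 15.14°  ✓
  (2,3): δ = 101.14°  ·
  (2,4): δ = 56.56°  ✓
  (3,4): δ = 135.42°  ·
antipodal pairs: 5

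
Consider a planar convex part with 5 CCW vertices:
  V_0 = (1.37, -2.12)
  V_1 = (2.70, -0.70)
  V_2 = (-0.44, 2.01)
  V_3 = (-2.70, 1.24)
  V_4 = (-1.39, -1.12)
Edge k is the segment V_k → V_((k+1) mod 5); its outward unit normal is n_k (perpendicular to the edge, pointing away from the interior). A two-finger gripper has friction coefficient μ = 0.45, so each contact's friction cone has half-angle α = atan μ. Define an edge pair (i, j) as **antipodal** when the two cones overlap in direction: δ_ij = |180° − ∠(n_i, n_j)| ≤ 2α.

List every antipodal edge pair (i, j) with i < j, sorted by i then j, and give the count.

count = 4; pairs: (0,2), (1,3), (1,4), (2,4)

α = atan 0.45 = 24.23°;  2α = 48.46°
n_0 = (+0.7299, -0.6836)
n_1 = (+0.6534, +0.7570)
n_2 = (-0.3225, +0.9466)
n_3 = (-0.8743, -0.4853)
n_4 = (-0.3406, -0.9402)
  (0,1): δ = 87.67°  ·
  (0,2): δ = 28.06°  ✓
  (0,3): δ = 72.16°  ·
  (0,4): δ = 113.21°  ·
  (1,2): δ = 120.39°  ·
  (1,3): δ = 20.17°  ✓
  (1,4): δ = 20.88°  ✓
  (2,3): δ = 79.78°  ·
  (2,4): δ = 38.73°  ✓
  (3,4): δ = 138.95°  ·
antipodal pairs: 4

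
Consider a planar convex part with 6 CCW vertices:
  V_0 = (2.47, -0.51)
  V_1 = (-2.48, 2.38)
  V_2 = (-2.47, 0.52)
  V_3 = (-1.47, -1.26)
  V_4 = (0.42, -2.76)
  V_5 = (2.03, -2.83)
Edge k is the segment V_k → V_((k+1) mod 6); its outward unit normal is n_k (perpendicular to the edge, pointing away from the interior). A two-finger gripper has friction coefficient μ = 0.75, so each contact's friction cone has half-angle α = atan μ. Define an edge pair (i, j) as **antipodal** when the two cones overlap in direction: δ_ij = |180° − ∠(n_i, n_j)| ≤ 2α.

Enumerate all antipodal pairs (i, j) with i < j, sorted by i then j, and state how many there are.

α = atan 0.75 = 36.87°;  2α = 73.74°
n_0 = (+0.5042, +0.8636)
n_1 = (-1.0000, -0.0054)
n_2 = (-0.8718, -0.4898)
n_3 = (-0.6217, -0.7833)
n_4 = (-0.0434, -0.9991)
n_5 = (+0.9825, -0.1863)
  (0,1): δ = 59.41°  ✓
  (0,2): δ = 30.39°  ✓
  (0,3): δ = 8.16°  ✓
  (0,4): δ = 27.79°  ✓
  (0,5): δ = 109.54°  ·
  (1,2): δ = 150.98°  ·
  (1,3): δ = 128.75°  ·
  (1,4): δ = 92.80°  ·
  (1,5): δ = 11.05°  ✓
  (2,3): δ = 157.76°  ·
  (2,4): δ = 121.82°  ·
  (2,5): δ = 40.07°  ✓
  (3,4): δ = 144.05°  ·
  (3,5): δ = 62.30°  ✓
  (4,5): δ = 98.25°  ·
antipodal pairs: 7

count = 7; pairs: (0,1), (0,2), (0,3), (0,4), (1,5), (2,5), (3,5)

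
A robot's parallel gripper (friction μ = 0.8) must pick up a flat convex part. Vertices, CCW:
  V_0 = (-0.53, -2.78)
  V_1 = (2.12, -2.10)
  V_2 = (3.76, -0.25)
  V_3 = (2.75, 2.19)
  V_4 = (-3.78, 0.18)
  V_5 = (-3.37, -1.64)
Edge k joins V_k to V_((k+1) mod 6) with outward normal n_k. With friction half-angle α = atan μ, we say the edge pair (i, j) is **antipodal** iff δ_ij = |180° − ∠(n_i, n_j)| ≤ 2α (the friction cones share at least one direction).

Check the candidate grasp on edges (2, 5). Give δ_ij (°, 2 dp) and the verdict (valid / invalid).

δ = 45.64°, valid

α = atan 0.8 = 38.66°;  2α = 77.32°
edge 2: e_2 = (-1.01, +2.44);  n_2 = (+0.9240, +0.3825)
edge 5: e_5 = (+2.84, -1.14);  n_5 = (-0.3725, -0.9280)
∠(n_2, n_5) = 134.36°
δ = |180° − 134.36°| = 45.64°
45.64° ≤ 2α = 77.32°  →  valid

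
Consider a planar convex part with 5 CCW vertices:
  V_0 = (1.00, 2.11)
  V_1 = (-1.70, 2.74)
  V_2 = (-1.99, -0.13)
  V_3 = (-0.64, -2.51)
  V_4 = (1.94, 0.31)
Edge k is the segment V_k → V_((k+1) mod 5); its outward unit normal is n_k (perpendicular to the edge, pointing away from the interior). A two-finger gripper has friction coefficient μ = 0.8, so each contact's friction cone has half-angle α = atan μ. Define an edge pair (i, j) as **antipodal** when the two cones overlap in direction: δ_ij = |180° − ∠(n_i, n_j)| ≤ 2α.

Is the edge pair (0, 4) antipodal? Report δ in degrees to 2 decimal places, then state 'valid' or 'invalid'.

α = atan 0.8 = 38.66°;  2α = 77.32°
edge 0: e_0 = (-2.70, +0.63);  n_0 = (+0.2272, +0.9738)
edge 4: e_4 = (-0.94, +1.80);  n_4 = (+0.8864, +0.4629)
∠(n_0, n_4) = 49.29°
δ = |180° − 49.29°| = 130.71°
130.71° > 2α = 77.32°  →  invalid

δ = 130.71°, invalid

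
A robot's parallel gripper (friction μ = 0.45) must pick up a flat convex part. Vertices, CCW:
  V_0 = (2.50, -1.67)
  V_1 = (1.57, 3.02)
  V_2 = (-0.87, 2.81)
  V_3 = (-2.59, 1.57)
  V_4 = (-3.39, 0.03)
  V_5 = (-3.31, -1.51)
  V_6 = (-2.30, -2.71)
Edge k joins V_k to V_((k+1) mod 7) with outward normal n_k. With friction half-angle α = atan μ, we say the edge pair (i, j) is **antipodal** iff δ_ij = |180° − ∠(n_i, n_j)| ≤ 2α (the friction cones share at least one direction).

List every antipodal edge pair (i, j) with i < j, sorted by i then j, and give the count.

α = atan 0.45 = 24.23°;  2α = 48.46°
n_0 = (+0.9809, +0.1945)
n_1 = (-0.0857, +0.9963)
n_2 = (-0.5848, +0.8112)
n_3 = (-0.8874, +0.4610)
n_4 = (-0.9987, -0.0519)
n_5 = (-0.7651, -0.6439)
n_6 = (+0.2118, -0.9773)
  (0,1): δ = 96.30°  ·
  (0,2): δ = 65.43°  ·
  (0,3): δ = 38.67°  ✓
  (0,4): δ = 8.24°  ✓
  (0,5): δ = 28.87°  ✓
  (0,6): δ = 91.01°  ·
  (1,2): δ = 149.13°  ·
  (1,3): δ = 122.37°  ·
  (1,4): δ = 91.95°  ·
  (1,5): δ = 54.83°  ·
  (1,6): δ = 7.31°  ✓
  (2,3): δ = 153.24°  ·
  (2,4): δ = 122.82°  ·
  (2,5): δ = 85.70°  ·
  (2,6): δ = 23.56°  ✓
  (3,4): δ = 149.58°  ·
  (3,5): δ = 112.46°  ·
  (3,6): δ = 50.32°  ·
  (4,5): δ = 142.89°  ·
  (4,6): δ = 80.75°  ·
  (5,6): δ = 117.86°  ·
antipodal pairs: 5

count = 5; pairs: (0,3), (0,4), (0,5), (1,6), (2,6)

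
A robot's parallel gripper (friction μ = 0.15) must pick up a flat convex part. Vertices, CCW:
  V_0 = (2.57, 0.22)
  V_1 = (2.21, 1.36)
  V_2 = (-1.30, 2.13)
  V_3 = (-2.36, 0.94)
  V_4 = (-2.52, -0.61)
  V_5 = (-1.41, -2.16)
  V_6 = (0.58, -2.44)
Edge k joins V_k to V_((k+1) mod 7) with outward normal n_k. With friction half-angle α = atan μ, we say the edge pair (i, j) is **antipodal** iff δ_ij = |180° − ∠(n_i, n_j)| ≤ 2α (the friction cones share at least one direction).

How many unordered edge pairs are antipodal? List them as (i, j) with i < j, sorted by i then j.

α = atan 0.15 = 8.53°;  2α = 17.06°
n_0 = (+0.9536, +0.3011)
n_1 = (+0.2143, +0.9768)
n_2 = (-0.7467, +0.6651)
n_3 = (-0.9947, +0.1027)
n_4 = (-0.8130, -0.5822)
n_5 = (-0.1393, -0.9902)
n_6 = (+0.8007, -0.5990)
  (0,1): δ = 119.90°  ·
  (0,2): δ = 59.22°  ·
  (0,3): δ = 23.42°  ·
  (0,4): δ = 18.08°  ·
  (0,5): δ = 64.47°  ·
  (0,6): δ = 125.67°  ·
  (1,2): δ = 119.32°  ·
  (1,3): δ = 83.52°  ·
  (1,4): δ = 42.02°  ·
  (1,5): δ = 4.36°  ✓
  (1,6): δ = 65.57°  ·
  (2,3): δ = 144.20°  ·
  (2,4): δ = 102.70°  ·
  (2,5): δ = 56.32°  ·
  (2,6): δ = 4.89°  ✓
  (3,4): δ = 138.50°  ·
  (3,5): δ = 92.12°  ·
  (3,6): δ = 30.91°  ·
  (4,5): δ = 133.62°  ·
  (4,6): δ = 72.41°  ·
  (5,6): δ = 118.79°  ·
antipodal pairs: 2

count = 2; pairs: (1,5), (2,6)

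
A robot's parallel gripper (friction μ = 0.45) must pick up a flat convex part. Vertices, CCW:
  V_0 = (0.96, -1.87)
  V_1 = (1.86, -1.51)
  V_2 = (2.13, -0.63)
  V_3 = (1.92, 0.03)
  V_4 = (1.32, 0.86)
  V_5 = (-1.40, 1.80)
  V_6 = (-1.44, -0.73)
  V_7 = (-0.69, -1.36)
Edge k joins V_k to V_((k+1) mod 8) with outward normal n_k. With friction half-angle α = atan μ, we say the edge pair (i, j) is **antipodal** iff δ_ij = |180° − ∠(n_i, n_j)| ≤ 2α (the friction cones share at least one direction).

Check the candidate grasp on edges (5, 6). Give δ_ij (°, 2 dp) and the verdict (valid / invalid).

δ = 129.12°, invalid

α = atan 0.45 = 24.23°;  2α = 48.46°
edge 5: e_5 = (-0.04, -2.53);  n_5 = (-0.9999, +0.0158)
edge 6: e_6 = (+0.75, -0.63);  n_6 = (-0.6432, -0.7657)
∠(n_5, n_6) = 50.88°
δ = |180° − 50.88°| = 129.12°
129.12° > 2α = 48.46°  →  invalid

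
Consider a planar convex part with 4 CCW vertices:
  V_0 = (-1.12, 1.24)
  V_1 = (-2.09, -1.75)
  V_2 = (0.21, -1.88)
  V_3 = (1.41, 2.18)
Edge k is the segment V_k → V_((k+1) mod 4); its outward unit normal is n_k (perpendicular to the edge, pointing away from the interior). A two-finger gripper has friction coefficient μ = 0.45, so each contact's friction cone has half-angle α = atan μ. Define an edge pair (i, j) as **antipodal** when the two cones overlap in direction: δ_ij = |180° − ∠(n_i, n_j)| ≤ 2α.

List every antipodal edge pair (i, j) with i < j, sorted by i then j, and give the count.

count = 2; pairs: (0,2), (1,3)

α = atan 0.45 = 24.23°;  2α = 48.46°
n_0 = (-0.9512, +0.3086)
n_1 = (-0.0564, -0.9984)
n_2 = (+0.9590, -0.2834)
n_3 = (-0.3483, +0.9374)
  (0,1): δ = 75.26°  ·
  (0,2): δ = 1.51°  ✓
  (0,3): δ = 128.36°  ·
  (1,2): δ = 103.23°  ·
  (1,3): δ = 23.62°  ✓
  (2,3): δ = 53.15°  ·
antipodal pairs: 2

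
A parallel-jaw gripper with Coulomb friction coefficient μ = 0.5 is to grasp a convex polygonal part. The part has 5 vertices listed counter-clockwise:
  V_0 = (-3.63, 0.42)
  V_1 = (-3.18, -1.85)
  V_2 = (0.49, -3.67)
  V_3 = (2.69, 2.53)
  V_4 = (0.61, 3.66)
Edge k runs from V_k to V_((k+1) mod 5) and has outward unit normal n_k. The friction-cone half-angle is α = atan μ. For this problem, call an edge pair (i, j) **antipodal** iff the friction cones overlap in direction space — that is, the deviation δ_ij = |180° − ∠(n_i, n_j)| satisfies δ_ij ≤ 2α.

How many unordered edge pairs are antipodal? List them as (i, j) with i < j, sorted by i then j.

count = 4; pairs: (0,2), (0,3), (1,3), (2,4)

α = atan 0.5 = 26.57°;  2α = 53.13°
n_0 = (-0.9809, -0.1945)
n_1 = (-0.4443, -0.8959)
n_2 = (+0.9424, -0.3344)
n_3 = (+0.4774, +0.8787)
n_4 = (-0.6072, +0.7946)
  (0,1): δ = 127.59°  ·
  (0,2): δ = 30.75°  ✓
  (0,3): δ = 50.27°  ✓
  (0,4): δ = 116.17°  ·
  (1,2): δ = 83.16°  ·
  (1,3): δ = 2.14°  ✓
  (1,4): δ = 63.76°  ·
  (2,3): δ = 98.98°  ·
  (2,4): δ = 33.08°  ✓
  (3,4): δ = 114.10°  ·
antipodal pairs: 4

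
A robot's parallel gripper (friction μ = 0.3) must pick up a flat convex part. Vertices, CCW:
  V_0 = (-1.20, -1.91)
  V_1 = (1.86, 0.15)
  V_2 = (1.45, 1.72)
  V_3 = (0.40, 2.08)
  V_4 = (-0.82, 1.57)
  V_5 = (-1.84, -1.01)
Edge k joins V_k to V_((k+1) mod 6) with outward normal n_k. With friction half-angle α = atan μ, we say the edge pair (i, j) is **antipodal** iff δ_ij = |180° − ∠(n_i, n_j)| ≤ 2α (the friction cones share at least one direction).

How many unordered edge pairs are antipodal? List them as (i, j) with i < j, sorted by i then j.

α = atan 0.3 = 16.70°;  2α = 33.40°
n_0 = (+0.5584, -0.8295)
n_1 = (+0.9676, +0.2527)
n_2 = (+0.3243, +0.9459)
n_3 = (-0.3857, +0.9226)
n_4 = (-0.9300, +0.3677)
n_5 = (-0.8150, -0.5795)
  (0,1): δ = 109.31°  ·
  (0,2): δ = 52.87°  ·
  (0,3): δ = 11.26°  ✓
  (0,4): δ = 34.48°  ·
  (0,5): δ = 91.47°  ·
  (1,2): δ = 123.56°  ·
  (1,3): δ = 81.95°  ·
  (1,4): δ = 36.21°  ·
  (1,5): δ = 20.78°  ✓
  (2,3): δ = 138.39°  ·
  (2,4): δ = 92.65°  ·
  (2,5): δ = 35.66°  ·
  (3,4): δ = 134.26°  ·
  (3,5): δ = 77.27°  ·
  (4,5): δ = 123.01°  ·
antipodal pairs: 2

count = 2; pairs: (0,3), (1,5)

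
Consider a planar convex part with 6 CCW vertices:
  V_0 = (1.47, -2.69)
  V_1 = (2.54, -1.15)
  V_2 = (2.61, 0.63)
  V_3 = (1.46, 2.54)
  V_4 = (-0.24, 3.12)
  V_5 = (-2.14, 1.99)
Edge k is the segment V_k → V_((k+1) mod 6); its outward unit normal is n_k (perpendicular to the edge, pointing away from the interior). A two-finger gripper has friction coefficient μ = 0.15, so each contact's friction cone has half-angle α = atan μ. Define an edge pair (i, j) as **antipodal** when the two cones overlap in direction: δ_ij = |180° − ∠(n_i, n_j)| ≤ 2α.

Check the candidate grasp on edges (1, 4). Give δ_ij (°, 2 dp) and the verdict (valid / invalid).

α = atan 0.15 = 8.53°;  2α = 17.06°
edge 1: e_1 = (+0.07, +1.78);  n_1 = (+0.9992, -0.0393)
edge 4: e_4 = (-1.90, -1.13);  n_4 = (-0.5112, +0.8595)
∠(n_1, n_4) = 122.99°
δ = |180° − 122.99°| = 57.01°
57.01° > 2α = 17.06°  →  invalid

δ = 57.01°, invalid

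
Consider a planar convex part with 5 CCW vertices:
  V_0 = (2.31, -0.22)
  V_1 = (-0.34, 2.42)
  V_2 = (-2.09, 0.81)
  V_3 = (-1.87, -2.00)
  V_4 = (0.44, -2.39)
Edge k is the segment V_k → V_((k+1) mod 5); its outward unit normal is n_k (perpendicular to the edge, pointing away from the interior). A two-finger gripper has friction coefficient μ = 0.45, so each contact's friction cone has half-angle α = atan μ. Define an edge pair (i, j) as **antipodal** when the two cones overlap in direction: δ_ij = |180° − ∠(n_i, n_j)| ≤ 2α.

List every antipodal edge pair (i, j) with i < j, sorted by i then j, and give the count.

count = 4; pairs: (0,2), (0,3), (1,4), (2,4)

α = atan 0.45 = 24.23°;  2α = 48.46°
n_0 = (+0.7058, +0.7084)
n_1 = (-0.6771, +0.7359)
n_2 = (-0.9969, -0.0781)
n_3 = (-0.1665, -0.9860)
n_4 = (+0.7575, -0.6528)
  (0,1): δ = 92.49°  ·
  (0,2): δ = 40.63°  ✓
  (0,3): δ = 35.31°  ✓
  (0,4): δ = 94.14°  ·
  (1,2): δ = 128.14°  ·
  (1,3): δ = 52.20°  ·
  (1,4): δ = 6.63°  ✓
  (2,3): δ = 104.06°  ·
  (2,4): δ = 45.23°  ✓
  (3,4): δ = 121.17°  ·
antipodal pairs: 4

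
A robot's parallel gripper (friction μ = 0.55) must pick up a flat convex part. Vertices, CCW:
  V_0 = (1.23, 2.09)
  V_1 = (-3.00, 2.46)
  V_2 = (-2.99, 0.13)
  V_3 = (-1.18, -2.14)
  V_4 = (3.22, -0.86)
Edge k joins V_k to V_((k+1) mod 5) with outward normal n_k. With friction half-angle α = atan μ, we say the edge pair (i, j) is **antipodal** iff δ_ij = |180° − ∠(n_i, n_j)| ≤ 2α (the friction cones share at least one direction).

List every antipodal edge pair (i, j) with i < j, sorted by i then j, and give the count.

α = atan 0.55 = 28.81°;  2α = 57.62°
n_0 = (+0.0871, +0.9962)
n_1 = (-1.0000, -0.0043)
n_2 = (-0.7819, -0.6234)
n_3 = (+0.2793, -0.9602)
n_4 = (+0.8290, +0.5592)
  (0,1): δ = 84.76°  ·
  (0,2): δ = 46.43°  ✓
  (0,3): δ = 21.22°  ✓
  (0,4): δ = 129.00°  ·
  (1,2): δ = 141.68°  ·
  (1,3): δ = 74.03°  ·
  (1,4): δ = 33.76°  ✓
  (2,3): δ = 112.35°  ·
  (2,4): δ = 4.56°  ✓
  (3,4): δ = 72.22°  ·
antipodal pairs: 4

count = 4; pairs: (0,2), (0,3), (1,4), (2,4)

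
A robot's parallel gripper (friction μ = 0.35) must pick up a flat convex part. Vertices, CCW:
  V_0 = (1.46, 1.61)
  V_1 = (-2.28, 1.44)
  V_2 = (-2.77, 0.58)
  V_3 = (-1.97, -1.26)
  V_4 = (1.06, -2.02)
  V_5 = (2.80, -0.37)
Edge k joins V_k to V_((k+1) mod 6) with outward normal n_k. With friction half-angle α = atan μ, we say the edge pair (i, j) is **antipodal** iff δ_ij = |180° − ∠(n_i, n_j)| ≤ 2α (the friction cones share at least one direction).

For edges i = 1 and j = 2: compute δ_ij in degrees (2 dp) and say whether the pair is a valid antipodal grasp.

δ = 126.83°, invalid

α = atan 0.35 = 19.29°;  2α = 38.58°
edge 1: e_1 = (-0.49, -0.86);  n_1 = (-0.8689, +0.4951)
edge 2: e_2 = (+0.80, -1.84);  n_2 = (-0.9171, -0.3987)
∠(n_1, n_2) = 53.17°
δ = |180° − 53.17°| = 126.83°
126.83° > 2α = 38.58°  →  invalid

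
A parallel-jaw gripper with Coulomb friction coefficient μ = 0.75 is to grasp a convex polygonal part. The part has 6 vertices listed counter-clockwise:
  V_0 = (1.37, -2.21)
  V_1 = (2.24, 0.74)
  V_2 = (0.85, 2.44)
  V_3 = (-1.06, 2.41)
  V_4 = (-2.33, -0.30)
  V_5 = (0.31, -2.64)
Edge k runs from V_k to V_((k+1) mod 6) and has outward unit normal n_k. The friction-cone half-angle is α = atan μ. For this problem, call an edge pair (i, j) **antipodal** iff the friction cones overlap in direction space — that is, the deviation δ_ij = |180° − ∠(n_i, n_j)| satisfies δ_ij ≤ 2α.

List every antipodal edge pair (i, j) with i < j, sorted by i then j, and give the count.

count = 9; pairs: (0,2), (0,3), (0,4), (1,3), (1,4), (1,5), (2,4), (2,5), (3,5)

α = atan 0.75 = 36.87°;  2α = 73.74°
n_0 = (+0.9592, -0.2829)
n_1 = (+0.7742, +0.6330)
n_2 = (-0.0157, +0.9999)
n_3 = (-0.9055, +0.4243)
n_4 = (-0.6633, -0.7483)
n_5 = (+0.3759, -0.9267)
  (0,1): δ = 124.30°  ·
  (0,2): δ = 72.67°  ✓
  (0,3): δ = 8.68°  ✓
  (0,4): δ = 64.88°  ✓
  (0,5): δ = 128.51°  ·
  (1,2): δ = 128.37°  ·
  (1,3): δ = 64.38°  ✓
  (1,4): δ = 9.18°  ✓
  (1,5): δ = 72.81°  ✓
  (2,3): δ = 116.01°  ·
  (2,4): δ = 42.45°  ✓
  (2,5): δ = 21.18°  ✓
  (3,4): δ = 106.44°  ·
  (3,5): δ = 42.81°  ✓
  (4,5): δ = 116.37°  ·
antipodal pairs: 9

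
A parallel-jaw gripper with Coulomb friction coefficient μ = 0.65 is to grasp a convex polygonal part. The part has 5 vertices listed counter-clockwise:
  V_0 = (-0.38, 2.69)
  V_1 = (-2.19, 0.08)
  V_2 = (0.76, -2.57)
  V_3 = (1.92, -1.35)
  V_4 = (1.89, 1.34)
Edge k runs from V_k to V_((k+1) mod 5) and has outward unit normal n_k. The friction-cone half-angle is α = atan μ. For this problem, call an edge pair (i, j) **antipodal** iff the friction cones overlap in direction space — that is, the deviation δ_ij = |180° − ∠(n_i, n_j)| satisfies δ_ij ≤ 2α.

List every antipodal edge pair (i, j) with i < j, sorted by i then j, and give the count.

count = 4; pairs: (0,2), (0,3), (1,3), (1,4)

α = atan 0.65 = 33.02°;  2α = 66.05°
n_0 = (-0.8217, +0.5699)
n_1 = (-0.6683, -0.7439)
n_2 = (+0.7247, -0.6891)
n_3 = (+0.9999, +0.0112)
n_4 = (+0.5112, +0.8595)
  (0,1): δ = 97.19°  ·
  (0,2): δ = 8.82°  ✓
  (0,3): δ = 35.38°  ✓
  (0,4): δ = 94.00°  ·
  (1,2): δ = 91.62°  ·
  (1,3): δ = 47.43°  ✓
  (1,4): δ = 11.19°  ✓
  (2,3): δ = 135.81°  ·
  (2,4): δ = 77.18°  ·
  (3,4): δ = 121.38°  ·
antipodal pairs: 4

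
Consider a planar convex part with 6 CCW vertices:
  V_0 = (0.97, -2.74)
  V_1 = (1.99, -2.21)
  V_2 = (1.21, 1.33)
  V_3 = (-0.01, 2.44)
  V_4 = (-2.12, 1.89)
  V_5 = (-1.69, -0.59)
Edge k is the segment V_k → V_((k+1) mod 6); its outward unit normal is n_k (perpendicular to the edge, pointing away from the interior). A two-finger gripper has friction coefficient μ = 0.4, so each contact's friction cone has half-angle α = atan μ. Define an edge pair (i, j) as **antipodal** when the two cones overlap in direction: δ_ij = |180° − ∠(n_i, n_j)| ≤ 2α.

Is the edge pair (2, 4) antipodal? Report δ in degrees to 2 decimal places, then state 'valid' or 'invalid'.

α = atan 0.4 = 21.80°;  2α = 43.60°
edge 2: e_2 = (-1.22, +1.11);  n_2 = (+0.6730, +0.7397)
edge 4: e_4 = (+0.43, -2.48);  n_4 = (-0.9853, -0.1708)
∠(n_2, n_4) = 142.13°
δ = |180° − 142.13°| = 37.87°
37.87° ≤ 2α = 43.60°  →  valid

δ = 37.87°, valid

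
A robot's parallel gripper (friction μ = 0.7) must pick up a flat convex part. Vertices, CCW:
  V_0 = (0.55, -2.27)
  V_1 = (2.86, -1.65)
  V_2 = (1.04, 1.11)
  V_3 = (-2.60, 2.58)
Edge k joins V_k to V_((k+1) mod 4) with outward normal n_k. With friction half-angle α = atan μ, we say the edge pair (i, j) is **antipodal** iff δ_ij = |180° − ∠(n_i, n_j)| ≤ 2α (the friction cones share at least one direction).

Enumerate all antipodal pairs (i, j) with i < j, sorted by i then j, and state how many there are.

α = atan 0.7 = 34.99°;  2α = 69.98°
n_0 = (+0.2592, -0.9658)
n_1 = (+0.8348, +0.5505)
n_2 = (+0.3745, +0.9272)
n_3 = (-0.8386, -0.5447)
  (0,1): δ = 71.62°  ·
  (0,2): δ = 37.02°  ✓
  (0,3): δ = 107.98°  ·
  (1,2): δ = 145.39°  ·
  (1,3): δ = 0.40°  ✓
  (2,3): δ = 35.01°  ✓
antipodal pairs: 3

count = 3; pairs: (0,2), (1,3), (2,3)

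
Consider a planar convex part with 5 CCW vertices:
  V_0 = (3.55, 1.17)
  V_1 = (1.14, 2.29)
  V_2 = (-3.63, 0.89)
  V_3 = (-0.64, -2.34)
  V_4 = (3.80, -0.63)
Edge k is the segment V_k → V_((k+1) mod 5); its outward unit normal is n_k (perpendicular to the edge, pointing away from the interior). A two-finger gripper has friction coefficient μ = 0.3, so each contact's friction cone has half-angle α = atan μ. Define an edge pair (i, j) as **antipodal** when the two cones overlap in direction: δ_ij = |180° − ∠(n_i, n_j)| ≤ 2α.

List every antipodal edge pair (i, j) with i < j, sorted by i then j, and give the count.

count = 2; pairs: (0,2), (1,3)

α = atan 0.3 = 16.70°;  2α = 33.40°
n_0 = (+0.4214, +0.9069)
n_1 = (-0.2816, +0.9595)
n_2 = (-0.7338, -0.6793)
n_3 = (+0.3594, -0.9332)
n_4 = (+0.9905, +0.1376)
  (0,1): δ = 138.72°  ·
  (0,2): δ = 22.28°  ✓
  (0,3): δ = 45.99°  ·
  (0,4): δ = 122.83°  ·
  (1,2): δ = 63.57°  ·
  (1,3): δ = 4.71°  ✓
  (1,4): δ = 81.55°  ·
  (2,3): δ = 111.73°  ·
  (2,4): δ = 34.88°  ·
  (3,4): δ = 103.16°  ·
antipodal pairs: 2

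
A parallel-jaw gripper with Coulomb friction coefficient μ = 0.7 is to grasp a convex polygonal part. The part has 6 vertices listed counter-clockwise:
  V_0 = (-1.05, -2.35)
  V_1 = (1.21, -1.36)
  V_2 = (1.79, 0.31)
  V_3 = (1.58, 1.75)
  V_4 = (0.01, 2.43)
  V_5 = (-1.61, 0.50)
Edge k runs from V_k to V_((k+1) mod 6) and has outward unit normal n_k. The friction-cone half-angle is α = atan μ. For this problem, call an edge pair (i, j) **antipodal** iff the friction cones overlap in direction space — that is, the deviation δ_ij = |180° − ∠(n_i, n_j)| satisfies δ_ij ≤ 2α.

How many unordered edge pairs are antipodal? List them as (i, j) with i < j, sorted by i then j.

α = atan 0.7 = 34.99°;  2α = 69.98°
n_0 = (+0.4012, -0.9160)
n_1 = (+0.9446, -0.3281)
n_2 = (+0.9895, +0.1443)
n_3 = (+0.3974, +0.9176)
n_4 = (-0.7659, +0.6429)
n_5 = (-0.9812, -0.1928)
  (0,1): δ = 132.81°  ·
  (0,2): δ = 105.36°  ·
  (0,3): δ = 47.07°  ✓
  (0,4): δ = 26.33°  ✓
  (0,5): δ = 77.46°  ·
  (1,2): δ = 152.55°  ·
  (1,3): δ = 94.27°  ·
  (1,4): δ = 20.86°  ✓
  (1,5): δ = 30.27°  ✓
  (2,3): δ = 121.72°  ·
  (2,4): δ = 48.31°  ✓
  (2,5): δ = 2.82°  ✓
  (3,4): δ = 106.59°  ·
  (3,5): δ = 55.47°  ✓
  (4,5): δ = 128.87°  ·
antipodal pairs: 7

count = 7; pairs: (0,3), (0,4), (1,4), (1,5), (2,4), (2,5), (3,5)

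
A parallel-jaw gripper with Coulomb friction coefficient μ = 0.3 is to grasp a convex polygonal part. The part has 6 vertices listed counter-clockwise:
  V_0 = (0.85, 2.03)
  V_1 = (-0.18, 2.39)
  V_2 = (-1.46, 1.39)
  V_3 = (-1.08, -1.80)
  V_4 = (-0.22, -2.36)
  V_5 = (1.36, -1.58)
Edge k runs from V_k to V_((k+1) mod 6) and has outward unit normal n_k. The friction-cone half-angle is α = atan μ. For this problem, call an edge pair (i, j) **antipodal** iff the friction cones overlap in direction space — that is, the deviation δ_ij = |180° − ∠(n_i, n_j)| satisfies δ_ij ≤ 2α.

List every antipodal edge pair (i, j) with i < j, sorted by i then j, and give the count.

α = atan 0.3 = 16.70°;  2α = 33.40°
n_0 = (+0.3299, +0.9440)
n_1 = (-0.6156, +0.7880)
n_2 = (-0.9930, -0.1183)
n_3 = (-0.5457, -0.8380)
n_4 = (+0.4427, -0.8967)
n_5 = (+0.9902, +0.1399)
  (0,1): δ = 122.74°  ·
  (0,2): δ = 63.94°  ·
  (0,3): δ = 13.81°  ✓
  (0,4): δ = 45.54°  ·
  (0,5): δ = 117.31°  ·
  (1,2): δ = 121.21°  ·
  (1,3): δ = 71.07°  ·
  (1,4): δ = 11.72°  ✓
  (1,5): δ = 60.04°  ·
  (2,3): δ = 129.86°  ·
  (2,4): δ = 70.52°  ·
  (2,5): δ = 1.25°  ✓
  (3,4): δ = 120.66°  ·
  (3,5): δ = 48.89°  ·
  (4,5): δ = 108.23°  ·
antipodal pairs: 3

count = 3; pairs: (0,3), (1,4), (2,5)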